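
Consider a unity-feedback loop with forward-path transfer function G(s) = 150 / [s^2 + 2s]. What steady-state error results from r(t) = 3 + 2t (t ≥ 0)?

Lowest-order denominator term is 2s, so the open loop has 1 pole at the origin → type 1 system. Taking each input component in turn:
  • 3: tracked with zero error.
  • 2t: e_ss = 2/K_v with K_v=75 → 2/75.
Total e_ss = 2/75.

2/75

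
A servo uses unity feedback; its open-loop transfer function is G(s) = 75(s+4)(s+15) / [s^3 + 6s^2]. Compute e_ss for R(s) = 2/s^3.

1/375

Lowest-order denominator term is 6s^2, so the open loop has 2 poles at the origin → type 2 system.
K_a = lim_{s→0} s^2·G(s) = 75·4·15 / 6 = 750.
r(t) = t^2 gives R(s) = 2/s^3.
e_ss = 2/K_a = 2/750 = 1/375.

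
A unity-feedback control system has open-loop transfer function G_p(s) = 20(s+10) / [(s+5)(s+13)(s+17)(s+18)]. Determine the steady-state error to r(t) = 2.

System type = 0 (no poles at s=0).
K_p = lim_{s→0} G_p(s) = 20·10 / (5·13·17·18) = 20/1989.
e_ss = 2/(1 + K_p) = 2/(2009/1989) = 3978/2009.

3978/2009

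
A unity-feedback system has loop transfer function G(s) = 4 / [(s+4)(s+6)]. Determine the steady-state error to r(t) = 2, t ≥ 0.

12/7

No free integrators in G(s): this is a type 0 system.
K_p = lim_{s→0} G(s) = 4 / (4·6) = 1/6.
e_ss = 2/(1 + K_p) = 2/(7/6) = 12/7.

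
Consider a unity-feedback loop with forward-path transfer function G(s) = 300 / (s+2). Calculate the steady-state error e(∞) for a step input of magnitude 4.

The open loop has no poles at the origin → type 0 system.
K_p = lim_{s→0} G(s) = 300 / (2) = 150.
e_ss = 4/(1 + K_p) = 4/151.

4/151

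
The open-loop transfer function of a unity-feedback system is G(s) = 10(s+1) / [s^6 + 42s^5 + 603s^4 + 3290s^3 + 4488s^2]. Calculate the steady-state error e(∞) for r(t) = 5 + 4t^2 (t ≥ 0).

3590.4

Lowest-order denominator term is 4488s^2, so the open loop has 2 poles at the origin → type 2 system. Treating each term separately:
  • 5: tracked with zero error.
  • 4t^2: e_ss = 8/K_a with K_a=5/2244 → 3590.4.
Total e_ss = 3590.4.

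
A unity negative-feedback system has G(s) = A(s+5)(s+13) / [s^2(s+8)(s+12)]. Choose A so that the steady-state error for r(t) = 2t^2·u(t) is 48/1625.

200

The open loop has two poles at the origin → type 2 system.
K_a = lim_{s→0} s^2·G(s) = A·5·13 / (8·12) = (65/96)·A.
e_ss = 4/K_a = 48/1625 ⇒ K_a = 1625/12 ⇒ A = (1625/12)/(65/96) = 200.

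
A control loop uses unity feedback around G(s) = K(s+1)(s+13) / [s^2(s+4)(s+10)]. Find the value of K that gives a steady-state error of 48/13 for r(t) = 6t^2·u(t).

The open loop has two poles at the origin → type 2 system.
K_a = lim_{s→0} s^2·G(s) = K·1·13 / (4·10) = 0.325·K.
e_ss = 12/K_a = 48/13 ⇒ K_a = 3.25 ⇒ K = 3.25/0.325 = 10.

10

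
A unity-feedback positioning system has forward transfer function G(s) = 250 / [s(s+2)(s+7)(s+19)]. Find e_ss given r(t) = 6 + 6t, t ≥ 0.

6.384

One free integrator in G(s): this is a type 1 system. Taking each input component in turn:
  • 6: tracked with zero error.
  • 6t: e_ss = 6/K_v with K_v=125/133 → 6.384.
Total e_ss = 6.384.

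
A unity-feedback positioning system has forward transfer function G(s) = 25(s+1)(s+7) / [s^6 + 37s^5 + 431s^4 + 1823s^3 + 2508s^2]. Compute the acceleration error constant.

Factoring s^2 from the denominator leaves a polynomial with constant term 2508, so the system is type 2.
K_a = lim_{s→0} s^2·G(s) = 25·1·7 / 2508 = 175/2508.

175/2508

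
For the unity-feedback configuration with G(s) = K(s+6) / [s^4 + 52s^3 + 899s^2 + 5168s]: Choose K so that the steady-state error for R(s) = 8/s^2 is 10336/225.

150

Lowest-order denominator term is 5168s, so the open loop has 1 pole at the origin → type 1 system.
K_v = lim_{s→0} s·G(s) = K·6 / 5168 = (3/2584)·K.
e_ss = 8/K_v = 10336/225 ⇒ K_v = 225/1292 ⇒ K = (225/1292)/(3/2584) = 150.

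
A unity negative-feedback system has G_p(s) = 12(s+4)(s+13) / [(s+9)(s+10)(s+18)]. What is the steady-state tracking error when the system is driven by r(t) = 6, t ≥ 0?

810/187

G_p(s) has no factors of s in the denominator, so the system is type 0.
K_p = lim_{s→0} G_p(s) = 12·4·13 / (9·10·18) = 52/135.
e_ss = 6/(1 + K_p) = 6/(187/135) = 810/187.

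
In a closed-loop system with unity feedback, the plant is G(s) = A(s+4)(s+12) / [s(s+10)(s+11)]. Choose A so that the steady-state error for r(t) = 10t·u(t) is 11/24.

One free integrator in G(s): this is a type 1 system.
K_v = lim_{s→0} s·G(s) = A·4·12 / (10·11) = (24/55)·A.
e_ss = 10/K_v = 11/24 ⇒ K_v = 240/11 ⇒ A = (240/11)/(24/55) = 50.

50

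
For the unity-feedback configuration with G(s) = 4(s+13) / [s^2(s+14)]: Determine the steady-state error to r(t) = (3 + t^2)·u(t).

7/13

G(s) has two factors of s in the denominator, so the system is type 2. Taking each input component in turn:
  • 3: tracked with zero error.
  • t^2: e_ss = 2/K_a with K_a=26/7 → 7/13.
Total e_ss = 7/13.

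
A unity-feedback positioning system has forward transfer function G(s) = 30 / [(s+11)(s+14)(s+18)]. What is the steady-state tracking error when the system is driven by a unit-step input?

G(s) has no factors of s in the denominator, so the system is type 0.
K_p = lim_{s→0} G(s) = 30 / (11·14·18) = 5/462.
e_ss = 1/(1 + K_p) = 1/(467/462) = 462/467.

462/467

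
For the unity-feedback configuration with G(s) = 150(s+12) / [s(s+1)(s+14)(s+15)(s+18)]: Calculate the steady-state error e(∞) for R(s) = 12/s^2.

One free integrator in G(s): this is a type 1 system.
K_v = lim_{s→0} s·G(s) = 150·12 / (1·14·15·18) = 10/21.
e_ss = 12/K_v = 12/(10/21) = 25.2.

25.2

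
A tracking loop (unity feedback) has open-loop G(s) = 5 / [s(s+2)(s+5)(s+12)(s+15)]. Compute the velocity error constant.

One free integrator in G(s): this is a type 1 system.
K_v = lim_{s→0} s·G(s) = 5 / (2·5·12·15) = 1/360.

1/360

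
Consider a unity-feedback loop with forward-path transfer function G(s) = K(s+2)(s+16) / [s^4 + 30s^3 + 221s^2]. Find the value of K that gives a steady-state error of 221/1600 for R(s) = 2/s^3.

100

Factoring s^2 from the denominator leaves a polynomial with constant term 221, so the system is type 2.
K_a = lim_{s→0} s^2·G(s) = K·2·16 / 221 = (32/221)·K.
e_ss = 2/K_a = 221/1600 ⇒ K_a = 3200/221 ⇒ K = (3200/221)/(32/221) = 100.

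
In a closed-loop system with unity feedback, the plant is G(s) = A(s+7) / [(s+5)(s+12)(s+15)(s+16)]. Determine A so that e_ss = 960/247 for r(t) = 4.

No free integrators in G(s): this is a type 0 system.
K_p = lim_{s→0} G(s) = A·7 / (5·12·15·16) = (7/14400)·A.
e_ss = 4/(1 + K_p) = 960/247 ⇒ 1 + (7/14400)·A = 247/240 ⇒ A = 60.

60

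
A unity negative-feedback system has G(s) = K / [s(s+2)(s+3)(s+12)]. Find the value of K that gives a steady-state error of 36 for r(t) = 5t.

One free integrator in G(s): this is a type 1 system.
K_v = lim_{s→0} s·G(s) = K / (2·3·12) = (1/72)·K.
e_ss = 5/K_v = 36 ⇒ K_v = 5/36 ⇒ K = (5/36)/(1/72) = 10.

10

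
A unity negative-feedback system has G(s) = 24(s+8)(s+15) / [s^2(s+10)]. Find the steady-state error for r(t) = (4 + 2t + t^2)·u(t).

System type = 2 (two poles at s=0). Treating each term separately:
  • 4: tracked with zero error.
  • 2t: tracked with zero error.
  • t^2: e_ss = 2/K_a with K_a=288 → 1/144.
Total e_ss = 1/144.

1/144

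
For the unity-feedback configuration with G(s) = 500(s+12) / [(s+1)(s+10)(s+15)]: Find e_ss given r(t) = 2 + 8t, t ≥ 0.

No free integrators in G(s): this is a type 0 system. Taking each input component in turn:
  • 2: e_ss = 2/(1+K_p) with K_p=40 → 2/41.
  • 8t: a type-0 system cannot track it, e_ss → ∞.
The unbounded component dominates.

infinity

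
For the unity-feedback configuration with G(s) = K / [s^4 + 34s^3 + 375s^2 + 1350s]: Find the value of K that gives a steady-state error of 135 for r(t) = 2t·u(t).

20

Factoring s from the denominator leaves a polynomial with constant term 1350, so the system is type 1.
K_v = lim_{s→0} s·G(s) = K / 1350 = (1/1350)·K.
e_ss = 2/K_v = 135 ⇒ K_v = 2/135 ⇒ K = (2/135)/(1/1350) = 20.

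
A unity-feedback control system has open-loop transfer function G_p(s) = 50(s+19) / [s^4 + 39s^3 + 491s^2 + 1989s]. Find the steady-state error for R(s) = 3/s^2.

The denominator has no term below 1989s — 1 pole at s=0, type 1.
K_v = lim_{s→0} s·G_p(s) = 50·19 / 1989 = 950/1989.
e_ss = 3/K_v = 3/(950/1989) = 5967/950.

5967/950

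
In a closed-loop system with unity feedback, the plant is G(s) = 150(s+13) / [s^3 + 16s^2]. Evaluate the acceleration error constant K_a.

121.875

Factoring s^2 from the denominator leaves a polynomial with constant term 16, so the system is type 2.
K_a = lim_{s→0} s^2·G(s) = 150·13 / 16 = 121.875.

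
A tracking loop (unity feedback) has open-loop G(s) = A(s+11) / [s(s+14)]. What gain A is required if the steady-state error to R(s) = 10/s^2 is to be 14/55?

The open loop has one pole at the origin → type 1 system.
K_v = lim_{s→0} s·G(s) = A·11 / (14) = (11/14)·A.
e_ss = 10/K_v = 14/55 ⇒ K_v = 275/7 ⇒ A = (275/7)/(11/14) = 50.

50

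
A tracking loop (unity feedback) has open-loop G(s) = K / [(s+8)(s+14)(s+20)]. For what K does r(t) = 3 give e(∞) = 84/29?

80

No free integrators in G(s): this is a type 0 system.
K_p = lim_{s→0} G(s) = K / (8·14·20) = (1/2240)·K.
e_ss = 3/(1 + K_p) = 84/29 ⇒ 1 + (1/2240)·K = 29/28 ⇒ K = 80.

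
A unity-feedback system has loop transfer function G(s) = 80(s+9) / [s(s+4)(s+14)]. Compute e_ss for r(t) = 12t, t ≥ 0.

System type = 1 (one pole at s=0).
K_v = lim_{s→0} s·G(s) = 80·9 / (4·14) = 90/7.
e_ss = 12/K_v = 12/(90/7) = 14/15.

14/15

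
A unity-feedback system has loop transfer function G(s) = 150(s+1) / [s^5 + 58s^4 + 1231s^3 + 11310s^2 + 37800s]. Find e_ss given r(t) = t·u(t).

252

Factoring s from the denominator leaves a polynomial with constant term 37800, so the system is type 1.
K_v = lim_{s→0} s·G(s) = 150·1 / 37800 = 1/252.
e_ss = 1/K_v = 1/(1/252) = 252.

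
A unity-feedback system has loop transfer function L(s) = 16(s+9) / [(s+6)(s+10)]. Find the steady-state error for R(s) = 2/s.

System type = 0 (no poles at s=0).
K_p = lim_{s→0} L(s) = 16·9 / (6·10) = 2.4.
e_ss = 2/(1 + K_p) = 2/3.4 = 10/17.

10/17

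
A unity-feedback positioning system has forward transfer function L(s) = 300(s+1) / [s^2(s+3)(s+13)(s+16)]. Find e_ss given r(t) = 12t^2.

49.92

Two free integrators in L(s): this is a type 2 system.
K_a = lim_{s→0} s^2·L(s) = 300·1 / (3·13·16) = 25/52.
r(t) = 12t^2 gives R(s) = 24/s^3.
e_ss = 24/K_a = 24/(25/52) = 49.92.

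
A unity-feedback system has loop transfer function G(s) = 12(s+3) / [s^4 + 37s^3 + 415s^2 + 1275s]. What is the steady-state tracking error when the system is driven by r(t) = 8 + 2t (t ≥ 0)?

Factoring s from the denominator leaves a polynomial with constant term 1275, so the system is type 1. Treating each term separately:
  • 8: tracked with zero error.
  • 2t: e_ss = 2/K_v with K_v=12/425 → 425/6.
Total e_ss = 425/6.

425/6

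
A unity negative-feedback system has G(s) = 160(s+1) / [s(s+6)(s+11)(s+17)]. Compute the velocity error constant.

80/561

The open loop has one pole at the origin → type 1 system.
K_v = lim_{s→0} s·G(s) = 160·1 / (6·11·17) = 80/561.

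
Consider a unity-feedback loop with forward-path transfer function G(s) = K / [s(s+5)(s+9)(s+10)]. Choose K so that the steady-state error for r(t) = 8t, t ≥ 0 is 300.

12

G(s) has one factor of s in the denominator, so the system is type 1.
K_v = lim_{s→0} s·G(s) = K / (5·9·10) = (1/450)·K.
e_ss = 8/K_v = 300 ⇒ K_v = 2/75 ⇒ K = (2/75)/(1/450) = 12.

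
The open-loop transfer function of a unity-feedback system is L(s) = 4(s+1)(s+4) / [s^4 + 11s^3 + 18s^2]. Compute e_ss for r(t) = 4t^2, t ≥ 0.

Factoring s^2 from the denominator leaves a polynomial with constant term 18, so the system is type 2.
K_a = lim_{s→0} s^2·L(s) = 4·1·4 / 18 = 8/9.
r(t) = 4t^2 gives R(s) = 8/s^3.
e_ss = 8/K_a = 8/(8/9) = 9.

9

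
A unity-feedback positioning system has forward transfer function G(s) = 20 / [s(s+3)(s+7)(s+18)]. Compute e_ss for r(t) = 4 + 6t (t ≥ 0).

The open loop has one pole at the origin → type 1 system. Taking each input component in turn:
  • 4: tracked with zero error.
  • 6t: e_ss = 6/K_v with K_v=10/189 → 113.4.
Total e_ss = 113.4.

113.4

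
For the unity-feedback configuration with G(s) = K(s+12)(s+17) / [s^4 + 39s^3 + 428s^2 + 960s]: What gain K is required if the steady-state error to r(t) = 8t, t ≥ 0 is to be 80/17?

The denominator has no term below 960s — 1 pole at s=0, type 1.
K_v = lim_{s→0} s·G(s) = K·12·17 / 960 = 0.2125·K.
e_ss = 8/K_v = 80/17 ⇒ K_v = 1.7 ⇒ K = 1.7/0.2125 = 8.

8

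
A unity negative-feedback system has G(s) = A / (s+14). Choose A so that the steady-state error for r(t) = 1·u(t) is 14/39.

25

G(s) has no factors of s in the denominator, so the system is type 0.
K_p = lim_{s→0} G(s) = A / (14) = (1/14)·A.
e_ss = 1/(1 + K_p) = 14/39 ⇒ 1 + (1/14)·A = 39/14 ⇒ A = 25.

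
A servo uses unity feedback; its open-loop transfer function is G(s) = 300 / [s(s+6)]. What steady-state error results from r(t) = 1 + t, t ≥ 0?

G(s) has one factor of s in the denominator, so the system is type 1. By superposition:
  • 1: tracked with zero error.
  • t: e_ss = 1/K_v with K_v=50 → 0.02.
Total e_ss = 0.02.

0.02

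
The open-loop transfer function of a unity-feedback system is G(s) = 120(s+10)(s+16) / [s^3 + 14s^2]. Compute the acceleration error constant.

9600/7

The denominator has no term below 14s^2 — 2 poles at s=0, type 2.
K_a = lim_{s→0} s^2·G(s) = 120·10·16 / 14 = 9600/7.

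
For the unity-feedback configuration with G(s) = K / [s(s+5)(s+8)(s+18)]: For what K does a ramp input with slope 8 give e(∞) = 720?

8

G(s) has one factor of s in the denominator, so the system is type 1.
K_v = lim_{s→0} s·G(s) = K / (5·8·18) = (1/720)·K.
e_ss = 8/K_v = 720 ⇒ K_v = 1/90 ⇒ K = (1/90)/(1/720) = 8.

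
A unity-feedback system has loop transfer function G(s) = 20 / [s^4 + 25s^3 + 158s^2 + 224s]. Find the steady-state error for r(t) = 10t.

Lowest-order denominator term is 224s, so the open loop has 1 pole at the origin → type 1 system.
K_v = lim_{s→0} s·G(s) = 20 / 224 = 5/56.
e_ss = 10/K_v = 10/(5/56) = 112.

112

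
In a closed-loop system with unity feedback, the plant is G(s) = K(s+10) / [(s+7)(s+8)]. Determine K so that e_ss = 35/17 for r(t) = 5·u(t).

No free integrators in G(s): this is a type 0 system.
K_p = lim_{s→0} G(s) = K·10 / (7·8) = (5/28)·K.
e_ss = 5/(1 + K_p) = 35/17 ⇒ 1 + (5/28)·K = 17/7 ⇒ K = 8.

8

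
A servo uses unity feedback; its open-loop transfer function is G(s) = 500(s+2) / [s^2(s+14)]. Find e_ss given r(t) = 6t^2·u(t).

The open loop has two poles at the origin → type 2 system.
K_a = lim_{s→0} s^2·G(s) = 500·2 / (14) = 500/7.
r(t) = 6t^2 gives R(s) = 12/s^3.
e_ss = 12/K_a = 12/(500/7) = 0.168.

0.168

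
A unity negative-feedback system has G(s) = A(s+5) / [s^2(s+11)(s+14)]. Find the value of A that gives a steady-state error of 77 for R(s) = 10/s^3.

G(s) has two factors of s in the denominator, so the system is type 2.
K_a = lim_{s→0} s^2·G(s) = A·5 / (11·14) = (5/154)·A.
e_ss = 10/K_a = 77 ⇒ K_a = 10/77 ⇒ A = (10/77)/(5/154) = 4.

4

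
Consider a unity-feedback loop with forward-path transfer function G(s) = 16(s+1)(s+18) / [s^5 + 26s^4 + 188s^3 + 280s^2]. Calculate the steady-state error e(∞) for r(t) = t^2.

Lowest-order denominator term is 280s^2, so the open loop has 2 poles at the origin → type 2 system.
K_a = lim_{s→0} s^2·G(s) = 16·1·18 / 280 = 36/35.
r(t) = t^2 gives R(s) = 2/s^3.
e_ss = 2/K_a = 2/(36/35) = 35/18.

35/18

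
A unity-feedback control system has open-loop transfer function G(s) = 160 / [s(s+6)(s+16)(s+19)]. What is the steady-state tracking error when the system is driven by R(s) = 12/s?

System type = 1 (one pole at s=0).
A type-1 system has K_p = ∞, so it tracks a step input with zero steady-state error.

0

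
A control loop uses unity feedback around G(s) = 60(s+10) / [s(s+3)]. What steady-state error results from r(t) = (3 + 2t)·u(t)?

0.01

The open loop has one pole at the origin → type 1 system. Taking each input component in turn:
  • 3: tracked with zero error.
  • 2t: e_ss = 2/K_v with K_v=200 → 0.01.
Total e_ss = 0.01.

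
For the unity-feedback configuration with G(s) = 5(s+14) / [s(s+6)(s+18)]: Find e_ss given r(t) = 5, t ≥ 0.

G(s) has one factor of s in the denominator, so the system is type 1.
A type-1 system has K_p = ∞, so it tracks a step input with zero steady-state error.

0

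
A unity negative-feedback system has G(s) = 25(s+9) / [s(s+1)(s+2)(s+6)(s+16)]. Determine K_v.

75/64

One free integrator in G(s): this is a type 1 system.
K_v = lim_{s→0} s·G(s) = 25·9 / (1·2·6·16) = 75/64.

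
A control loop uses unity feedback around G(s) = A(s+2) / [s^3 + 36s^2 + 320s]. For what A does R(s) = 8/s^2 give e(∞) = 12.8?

100

Factoring s from the denominator leaves a polynomial with constant term 320, so the system is type 1.
K_v = lim_{s→0} s·G(s) = A·2 / 320 = (1/160)·A.
e_ss = 8/K_v = 12.8 ⇒ K_v = 0.625 ⇒ A = 0.625/(1/160) = 100.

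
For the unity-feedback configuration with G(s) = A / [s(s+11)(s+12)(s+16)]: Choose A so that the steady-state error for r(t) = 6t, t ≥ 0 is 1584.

System type = 1 (one pole at s=0).
K_v = lim_{s→0} s·G(s) = A / (11·12·16) = (1/2112)·A.
e_ss = 6/K_v = 1584 ⇒ K_v = 1/264 ⇒ A = (1/264)/(1/2112) = 8.

8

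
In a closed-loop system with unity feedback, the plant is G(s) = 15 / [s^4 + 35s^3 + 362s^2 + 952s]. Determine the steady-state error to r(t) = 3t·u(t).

190.4

Factoring s from the denominator leaves a polynomial with constant term 952, so the system is type 1.
K_v = lim_{s→0} s·G(s) = 15 / 952 = 15/952.
e_ss = 3/K_v = 3/(15/952) = 190.4.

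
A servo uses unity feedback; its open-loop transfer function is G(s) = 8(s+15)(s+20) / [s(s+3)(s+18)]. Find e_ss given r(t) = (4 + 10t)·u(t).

The open loop has one pole at the origin → type 1 system. By superposition:
  • 4: tracked with zero error.
  • 10t: e_ss = 10/K_v with K_v=400/9 → 0.225.
Total e_ss = 0.225.

0.225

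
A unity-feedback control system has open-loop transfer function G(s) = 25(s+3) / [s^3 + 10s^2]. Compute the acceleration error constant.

The denominator has no term below 10s^2 — 2 poles at s=0, type 2.
K_a = lim_{s→0} s^2·G(s) = 25·3 / 10 = 7.5.

7.5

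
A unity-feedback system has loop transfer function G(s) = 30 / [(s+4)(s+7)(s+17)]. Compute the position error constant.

15/238

No free integrators in G(s): this is a type 0 system.
K_p = lim_{s→0} G(s) = 30 / (4·7·17) = 15/238.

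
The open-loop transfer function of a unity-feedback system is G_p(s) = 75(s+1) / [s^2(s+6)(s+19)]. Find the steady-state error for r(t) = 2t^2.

G_p(s) has two factors of s in the denominator, so the system is type 2.
K_a = lim_{s→0} s^2·G_p(s) = 75·1 / (6·19) = 25/38.
r(t) = 2t^2 gives R(s) = 4/s^3.
e_ss = 4/K_a = 4/(25/38) = 6.08.

6.08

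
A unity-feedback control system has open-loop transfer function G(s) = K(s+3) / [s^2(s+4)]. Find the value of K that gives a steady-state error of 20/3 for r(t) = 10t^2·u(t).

4

System type = 2 (two poles at s=0).
K_a = lim_{s→0} s^2·G(s) = K·3 / (4) = 0.75·K.
e_ss = 20/K_a = 20/3 ⇒ K_a = 3 ⇒ K = 3/0.75 = 4.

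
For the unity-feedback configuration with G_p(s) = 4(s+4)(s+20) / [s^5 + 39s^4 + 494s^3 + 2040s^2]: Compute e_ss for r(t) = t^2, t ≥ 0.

The denominator has no term below 2040s^2 — 2 poles at s=0, type 2.
K_a = lim_{s→0} s^2·G_p(s) = 4·4·20 / 2040 = 8/51.
r(t) = t^2 gives R(s) = 2/s^3.
e_ss = 2/K_a = 2/(8/51) = 12.75.

12.75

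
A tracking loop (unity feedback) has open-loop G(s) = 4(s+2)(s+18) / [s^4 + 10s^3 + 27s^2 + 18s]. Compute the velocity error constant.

The denominator has no term below 18s — 1 pole at s=0, type 1.
K_v = lim_{s→0} s·G(s) = 4·2·18 / 18 = 8.

8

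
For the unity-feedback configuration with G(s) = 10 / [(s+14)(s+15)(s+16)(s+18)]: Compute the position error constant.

System type = 0 (no poles at s=0).
K_p = lim_{s→0} G(s) = 10 / (14·15·16·18) = 1/6048.

1/6048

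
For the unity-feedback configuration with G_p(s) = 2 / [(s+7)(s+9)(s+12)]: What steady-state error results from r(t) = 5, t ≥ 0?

1890/379

System type = 0 (no poles at s=0).
K_p = lim_{s→0} G_p(s) = 2 / (7·9·12) = 1/378.
e_ss = 5/(1 + K_p) = 5/(379/378) = 1890/379.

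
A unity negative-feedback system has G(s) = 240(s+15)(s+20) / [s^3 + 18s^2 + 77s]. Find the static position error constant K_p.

K_p = lim_{s→0} G(s); with 1 pole at the origin the limit diverges, so K_p = ∞.

infinity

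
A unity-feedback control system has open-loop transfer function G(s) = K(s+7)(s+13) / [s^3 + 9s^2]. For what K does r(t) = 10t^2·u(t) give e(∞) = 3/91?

60

Factoring s^2 from the denominator leaves a polynomial with constant term 9, so the system is type 2.
K_a = lim_{s→0} s^2·G(s) = K·7·13 / 9 = (91/9)·K.
e_ss = 20/K_a = 3/91 ⇒ K_a = 1820/3 ⇒ K = (1820/3)/(91/9) = 60.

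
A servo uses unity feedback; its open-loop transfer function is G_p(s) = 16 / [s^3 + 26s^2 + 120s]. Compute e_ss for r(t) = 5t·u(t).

The denominator has no term below 120s — 1 pole at s=0, type 1.
K_v = lim_{s→0} s·G_p(s) = 16 / 120 = 2/15.
e_ss = 5/K_v = 5/(2/15) = 37.5.

37.5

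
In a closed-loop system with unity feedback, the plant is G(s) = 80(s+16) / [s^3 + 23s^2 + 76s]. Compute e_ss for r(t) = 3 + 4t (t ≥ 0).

0.2375

The denominator has no term below 76s — 1 pole at s=0, type 1. By superposition:
  • 3: tracked with zero error.
  • 4t: e_ss = 4/K_v with K_v=320/19 → 0.2375.
Total e_ss = 0.2375.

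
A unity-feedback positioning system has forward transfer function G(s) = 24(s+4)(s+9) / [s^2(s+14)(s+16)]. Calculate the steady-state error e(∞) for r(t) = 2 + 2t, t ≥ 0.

Two free integrators in G(s): this is a type 2 system. By superposition:
  • 2: tracked with zero error.
  • 2t: tracked with zero error.
Total e_ss = 0.

0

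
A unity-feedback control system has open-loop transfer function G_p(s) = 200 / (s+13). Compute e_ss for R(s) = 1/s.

13/213

System type = 0 (no poles at s=0).
K_p = lim_{s→0} G_p(s) = 200 / (13) = 200/13.
e_ss = 1/(1 + K_p) = 1/(213/13) = 13/213.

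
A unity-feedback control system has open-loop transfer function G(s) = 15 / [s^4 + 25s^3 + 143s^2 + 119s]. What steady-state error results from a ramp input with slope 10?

Factoring s from the denominator leaves a polynomial with constant term 119, so the system is type 1.
K_v = lim_{s→0} s·G(s) = 15 / 119 = 15/119.
e_ss = 10/K_v = 10/(15/119) = 238/3.

238/3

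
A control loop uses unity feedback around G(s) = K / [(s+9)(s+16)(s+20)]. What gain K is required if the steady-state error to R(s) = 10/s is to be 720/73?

G(s) has no factors of s in the denominator, so the system is type 0.
K_p = lim_{s→0} G(s) = K / (9·16·20) = (1/2880)·K.
e_ss = 10/(1 + K_p) = 720/73 ⇒ 1 + (1/2880)·K = 73/72 ⇒ K = 40.

40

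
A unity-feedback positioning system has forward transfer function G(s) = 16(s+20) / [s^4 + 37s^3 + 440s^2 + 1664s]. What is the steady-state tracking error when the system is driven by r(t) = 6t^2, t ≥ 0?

infinity

Lowest-order denominator term is 1664s, so the open loop has 1 pole at the origin → type 1 system.
K_a = lim_{s→0} s^2·G(s) = 0; the steady-state error to this parabolic input grows without bound.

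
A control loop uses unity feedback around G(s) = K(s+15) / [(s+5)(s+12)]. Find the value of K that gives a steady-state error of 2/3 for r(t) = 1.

2

No free integrators in G(s): this is a type 0 system.
K_p = lim_{s→0} G(s) = K·15 / (5·12) = 0.25·K.
e_ss = 1/(1 + K_p) = 2/3 ⇒ 1 + 0.25·K = 1.5 ⇒ K = 2.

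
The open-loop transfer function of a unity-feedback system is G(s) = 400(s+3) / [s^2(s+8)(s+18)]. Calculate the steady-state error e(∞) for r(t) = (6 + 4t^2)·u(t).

The open loop has two poles at the origin → type 2 system. By superposition:
  • 6: tracked with zero error.
  • 4t^2: e_ss = 8/K_a with K_a=25/3 → 0.96.
Total e_ss = 0.96.

0.96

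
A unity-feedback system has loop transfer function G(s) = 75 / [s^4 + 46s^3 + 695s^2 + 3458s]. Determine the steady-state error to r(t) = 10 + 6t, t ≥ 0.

276.64

Lowest-order denominator term is 3458s, so the open loop has 1 pole at the origin → type 1 system. Treating each term separately:
  • 10: tracked with zero error.
  • 6t: e_ss = 6/K_v with K_v=75/3458 → 276.64.
Total e_ss = 276.64.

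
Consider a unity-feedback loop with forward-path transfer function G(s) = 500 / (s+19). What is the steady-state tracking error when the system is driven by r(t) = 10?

The open loop has no poles at the origin → type 0 system.
K_p = lim_{s→0} G(s) = 500 / (19) = 500/19.
e_ss = 10/(1 + K_p) = 10/(519/19) = 190/519.

190/519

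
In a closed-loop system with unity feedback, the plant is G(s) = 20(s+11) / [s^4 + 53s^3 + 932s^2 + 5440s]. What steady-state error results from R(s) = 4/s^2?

The denominator has no term below 5440s — 1 pole at s=0, type 1.
K_v = lim_{s→0} s·G(s) = 20·11 / 5440 = 11/272.
e_ss = 4/K_v = 4/(11/272) = 1088/11.

1088/11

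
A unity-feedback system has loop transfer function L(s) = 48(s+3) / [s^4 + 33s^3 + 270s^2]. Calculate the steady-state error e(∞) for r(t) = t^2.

The denominator has no term below 270s^2 — 2 poles at s=0, type 2.
K_a = lim_{s→0} s^2·L(s) = 48·3 / 270 = 8/15.
r(t) = t^2 gives R(s) = 2/s^3.
e_ss = 2/K_a = 2/(8/15) = 3.75.

3.75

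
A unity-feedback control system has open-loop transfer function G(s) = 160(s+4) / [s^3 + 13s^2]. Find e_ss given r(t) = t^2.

Lowest-order denominator term is 13s^2, so the open loop has 2 poles at the origin → type 2 system.
K_a = lim_{s→0} s^2·G(s) = 160·4 / 13 = 640/13.
r(t) = t^2 gives R(s) = 2/s^3.
e_ss = 2/K_a = 2/(640/13) = 13/320.

13/320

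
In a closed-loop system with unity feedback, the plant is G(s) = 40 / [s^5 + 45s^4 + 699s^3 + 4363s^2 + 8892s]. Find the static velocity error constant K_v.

10/2223

The denominator has no term below 8892s — 1 pole at s=0, type 1.
K_v = lim_{s→0} s·G(s) = 40 / 8892 = 10/2223.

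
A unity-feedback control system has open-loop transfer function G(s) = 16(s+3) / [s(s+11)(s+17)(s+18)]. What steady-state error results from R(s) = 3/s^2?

System type = 1 (one pole at s=0).
K_v = lim_{s→0} s·G(s) = 16·3 / (11·17·18) = 8/561.
e_ss = 3/K_v = 3/(8/561) = 210.375.

210.375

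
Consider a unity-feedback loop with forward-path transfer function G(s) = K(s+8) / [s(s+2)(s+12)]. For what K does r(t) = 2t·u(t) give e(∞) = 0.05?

G(s) has one factor of s in the denominator, so the system is type 1.
K_v = lim_{s→0} s·G(s) = K·8 / (2·12) = (1/3)·K.
e_ss = 2/K_v = 0.05 ⇒ K_v = 40 ⇒ K = 40/(1/3) = 120.

120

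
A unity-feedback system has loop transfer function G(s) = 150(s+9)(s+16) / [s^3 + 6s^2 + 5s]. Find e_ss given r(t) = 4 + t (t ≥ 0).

1/4320

Lowest-order denominator term is 5s, so the open loop has 1 pole at the origin → type 1 system. Treating each term separately:
  • 4: tracked with zero error.
  • t: e_ss = 1/K_v with K_v=4320 → 1/4320.
Total e_ss = 1/4320.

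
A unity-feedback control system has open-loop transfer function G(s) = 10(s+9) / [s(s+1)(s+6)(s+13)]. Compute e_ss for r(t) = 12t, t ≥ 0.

System type = 1 (one pole at s=0).
K_v = lim_{s→0} s·G(s) = 10·9 / (1·6·13) = 15/13.
e_ss = 12/K_v = 12/(15/13) = 10.4.

10.4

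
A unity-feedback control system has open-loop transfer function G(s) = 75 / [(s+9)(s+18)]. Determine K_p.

25/54

The open loop has no poles at the origin → type 0 system.
K_p = lim_{s→0} G(s) = 75 / (9·18) = 25/54.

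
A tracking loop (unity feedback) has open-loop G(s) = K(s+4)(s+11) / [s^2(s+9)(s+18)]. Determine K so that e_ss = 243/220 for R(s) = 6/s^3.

Two free integrators in G(s): this is a type 2 system.
K_a = lim_{s→0} s^2·G(s) = K·4·11 / (9·18) = (22/81)·K.
e_ss = 6/K_a = 243/220 ⇒ K_a = 440/81 ⇒ K = (440/81)/(22/81) = 20.

20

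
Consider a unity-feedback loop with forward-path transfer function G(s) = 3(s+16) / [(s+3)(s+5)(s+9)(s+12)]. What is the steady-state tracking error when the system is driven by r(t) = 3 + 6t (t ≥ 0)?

G(s) has no factors of s in the denominator, so the system is type 0. By superposition:
  • 3: e_ss = 3/(1+K_p) with K_p=4/135 → 405/139.
  • 6t: a type-0 system cannot track it, e_ss → ∞.
The unbounded component dominates.

infinity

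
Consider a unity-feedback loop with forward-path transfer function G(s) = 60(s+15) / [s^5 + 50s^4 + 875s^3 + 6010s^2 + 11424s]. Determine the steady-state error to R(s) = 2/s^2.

1904/75

The denominator has no term below 11424s — 1 pole at s=0, type 1.
K_v = lim_{s→0} s·G(s) = 60·15 / 11424 = 75/952.
e_ss = 2/K_v = 2/(75/952) = 1904/75.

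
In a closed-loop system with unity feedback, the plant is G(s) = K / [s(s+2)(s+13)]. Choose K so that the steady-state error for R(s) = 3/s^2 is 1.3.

60

G(s) has one factor of s in the denominator, so the system is type 1.
K_v = lim_{s→0} s·G(s) = K / (2·13) = (1/26)·K.
e_ss = 3/K_v = 1.3 ⇒ K_v = 30/13 ⇒ K = (30/13)/(1/26) = 60.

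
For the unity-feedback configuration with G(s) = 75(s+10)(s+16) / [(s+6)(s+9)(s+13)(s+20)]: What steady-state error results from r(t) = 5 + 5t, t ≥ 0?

No free integrators in G(s): this is a type 0 system. By superposition:
  • 5: e_ss = 5/(1+K_p) with K_p=100/117 → 585/217.
  • 5t: a type-0 system cannot track it, e_ss → ∞.
The unbounded component dominates.

infinity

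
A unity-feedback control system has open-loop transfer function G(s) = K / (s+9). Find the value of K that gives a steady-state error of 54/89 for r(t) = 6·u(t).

80

System type = 0 (no poles at s=0).
K_p = lim_{s→0} G(s) = K / (9) = (1/9)·K.
e_ss = 6/(1 + K_p) = 54/89 ⇒ 1 + (1/9)·K = 89/9 ⇒ K = 80.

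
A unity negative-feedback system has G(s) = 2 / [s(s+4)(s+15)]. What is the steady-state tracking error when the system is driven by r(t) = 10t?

The open loop has one pole at the origin → type 1 system.
K_v = lim_{s→0} s·G(s) = 2 / (4·15) = 1/30.
e_ss = 10/K_v = 10/(1/30) = 300.

300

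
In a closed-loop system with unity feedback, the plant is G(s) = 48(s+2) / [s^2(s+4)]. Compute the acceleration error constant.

24

System type = 2 (two poles at s=0).
K_a = lim_{s→0} s^2·G(s) = 48·2 / (4) = 24.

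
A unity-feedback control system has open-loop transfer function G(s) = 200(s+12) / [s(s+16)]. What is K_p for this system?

K_p = lim_{s→0} G(s); with 1 pole at the origin the limit diverges, so K_p = ∞.

infinity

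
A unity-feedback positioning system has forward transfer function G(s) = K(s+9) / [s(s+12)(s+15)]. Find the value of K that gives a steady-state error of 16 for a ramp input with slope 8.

G(s) has one factor of s in the denominator, so the system is type 1.
K_v = lim_{s→0} s·G(s) = K·9 / (12·15) = 0.05·K.
e_ss = 8/K_v = 16 ⇒ K_v = 0.5 ⇒ K = 0.5/0.05 = 10.

10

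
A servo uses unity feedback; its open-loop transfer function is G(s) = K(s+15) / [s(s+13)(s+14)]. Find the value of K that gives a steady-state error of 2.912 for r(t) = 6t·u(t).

25

The open loop has one pole at the origin → type 1 system.
K_v = lim_{s→0} s·G(s) = K·15 / (13·14) = (15/182)·K.
e_ss = 6/K_v = 2.912 ⇒ K_v = 375/182 ⇒ K = (375/182)/(15/182) = 25.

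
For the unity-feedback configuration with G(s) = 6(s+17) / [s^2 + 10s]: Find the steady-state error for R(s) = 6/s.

Lowest-order denominator term is 10s, so the open loop has 1 pole at the origin → type 1 system.
K_p = ∞ for a type-1 system; e_ss to a step is zero.

0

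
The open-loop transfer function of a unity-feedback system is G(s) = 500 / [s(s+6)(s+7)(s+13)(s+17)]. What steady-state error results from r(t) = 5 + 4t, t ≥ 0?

74.256

G(s) has one factor of s in the denominator, so the system is type 1. Treating each term separately:
  • 5: tracked with zero error.
  • 4t: e_ss = 4/K_v with K_v=250/4641 → 74.256.
Total e_ss = 74.256.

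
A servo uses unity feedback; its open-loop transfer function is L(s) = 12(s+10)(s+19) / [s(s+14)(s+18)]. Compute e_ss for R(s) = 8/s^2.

One free integrator in L(s): this is a type 1 system.
K_v = lim_{s→0} s·L(s) = 12·10·19 / (14·18) = 190/21.
e_ss = 8/K_v = 8/(190/21) = 84/95.

84/95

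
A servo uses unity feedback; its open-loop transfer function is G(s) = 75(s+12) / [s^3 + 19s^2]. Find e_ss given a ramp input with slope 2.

Factoring s^2 from the denominator leaves a polynomial with constant term 19, so the system is type 2.
K_v = ∞ for a type-2 system; e_ss to a ramp is zero.

0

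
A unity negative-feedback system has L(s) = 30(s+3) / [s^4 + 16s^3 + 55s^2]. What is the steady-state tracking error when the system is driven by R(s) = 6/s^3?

The denominator has no term below 55s^2 — 2 poles at s=0, type 2.
K_a = lim_{s→0} s^2·L(s) = 30·3 / 55 = 18/11.
r(t) = 3t^2 gives R(s) = 6/s^3.
e_ss = 6/K_a = 6/(18/11) = 11/3.

11/3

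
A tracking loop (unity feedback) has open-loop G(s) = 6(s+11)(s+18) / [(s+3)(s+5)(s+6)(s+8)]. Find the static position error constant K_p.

1.65

No free integrators in G(s): this is a type 0 system.
K_p = lim_{s→0} G(s) = 6·11·18 / (3·5·6·8) = 1.65.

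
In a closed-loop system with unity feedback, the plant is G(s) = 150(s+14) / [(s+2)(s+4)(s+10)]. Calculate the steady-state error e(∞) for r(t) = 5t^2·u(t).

infinity

G(s) has no factors of s in the denominator, so the system is type 0.
For a type-0 system K_a = 0, so e_ss to a parabolic input is unbounded.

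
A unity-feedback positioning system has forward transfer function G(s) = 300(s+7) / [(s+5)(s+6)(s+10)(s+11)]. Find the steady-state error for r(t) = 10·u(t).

55/9

System type = 0 (no poles at s=0).
K_p = lim_{s→0} G(s) = 300·7 / (5·6·10·11) = 7/11.
e_ss = 10/(1 + K_p) = 10/(18/11) = 55/9.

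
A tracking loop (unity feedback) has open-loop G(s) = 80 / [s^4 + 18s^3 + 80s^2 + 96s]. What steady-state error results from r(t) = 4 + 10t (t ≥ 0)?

12

Lowest-order denominator term is 96s, so the open loop has 1 pole at the origin → type 1 system. Treating each term separately:
  • 4: tracked with zero error.
  • 10t: e_ss = 10/K_v with K_v=5/6 → 12.
Total e_ss = 12.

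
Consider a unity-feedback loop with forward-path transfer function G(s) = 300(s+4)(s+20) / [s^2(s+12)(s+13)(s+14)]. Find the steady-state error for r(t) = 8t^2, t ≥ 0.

1.456

The open loop has two poles at the origin → type 2 system.
K_a = lim_{s→0} s^2·G(s) = 300·4·20 / (12·13·14) = 1000/91.
r(t) = 8t^2 gives R(s) = 16/s^3.
e_ss = 16/K_a = 16/(1000/91) = 1.456.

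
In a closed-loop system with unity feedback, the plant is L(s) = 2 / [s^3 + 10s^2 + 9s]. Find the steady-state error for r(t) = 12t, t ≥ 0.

54

Factoring s from the denominator leaves a polynomial with constant term 9, so the system is type 1.
K_v = lim_{s→0} s·L(s) = 2 / 9 = 2/9.
e_ss = 12/K_v = 12/(2/9) = 54.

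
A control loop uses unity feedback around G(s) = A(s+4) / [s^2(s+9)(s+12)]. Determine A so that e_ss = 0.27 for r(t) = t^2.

200

The open loop has two poles at the origin → type 2 system.
K_a = lim_{s→0} s^2·G(s) = A·4 / (9·12) = (1/27)·A.
e_ss = 2/K_a = 0.27 ⇒ K_a = 200/27 ⇒ A = (200/27)/(1/27) = 200.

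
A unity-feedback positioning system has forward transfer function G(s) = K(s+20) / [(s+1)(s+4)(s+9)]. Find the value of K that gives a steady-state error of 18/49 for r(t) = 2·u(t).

No free integrators in G(s): this is a type 0 system.
K_p = lim_{s→0} G(s) = K·20 / (1·4·9) = (5/9)·K.
e_ss = 2/(1 + K_p) = 18/49 ⇒ 1 + (5/9)·K = 49/9 ⇒ K = 8.

8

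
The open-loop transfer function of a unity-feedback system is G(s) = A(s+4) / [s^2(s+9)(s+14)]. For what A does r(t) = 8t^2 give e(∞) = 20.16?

The open loop has two poles at the origin → type 2 system.
K_a = lim_{s→0} s^2·G(s) = A·4 / (9·14) = (2/63)·A.
e_ss = 16/K_a = 20.16 ⇒ K_a = 50/63 ⇒ A = (50/63)/(2/63) = 25.

25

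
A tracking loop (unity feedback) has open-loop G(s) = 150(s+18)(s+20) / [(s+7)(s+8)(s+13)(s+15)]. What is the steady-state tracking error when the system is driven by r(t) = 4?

364/541

No free integrators in G(s): this is a type 0 system.
K_p = lim_{s→0} G(s) = 150·18·20 / (7·8·13·15) = 450/91.
e_ss = 4/(1 + K_p) = 4/(541/91) = 364/541.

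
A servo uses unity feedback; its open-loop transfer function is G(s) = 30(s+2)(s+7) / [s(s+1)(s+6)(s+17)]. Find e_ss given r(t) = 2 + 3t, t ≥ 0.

System type = 1 (one pole at s=0). Treating each term separately:
  • 2: tracked with zero error.
  • 3t: e_ss = 3/K_v with K_v=70/17 → 51/70.
Total e_ss = 51/70.

51/70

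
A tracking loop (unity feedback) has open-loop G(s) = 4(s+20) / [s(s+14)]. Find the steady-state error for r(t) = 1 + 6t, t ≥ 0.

1.05

System type = 1 (one pole at s=0). Taking each input component in turn:
  • 1: tracked with zero error.
  • 6t: e_ss = 6/K_v with K_v=40/7 → 1.05.
Total e_ss = 1.05.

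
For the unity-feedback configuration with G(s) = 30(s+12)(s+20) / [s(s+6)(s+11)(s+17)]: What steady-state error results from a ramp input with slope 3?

0.4675

One free integrator in G(s): this is a type 1 system.
K_v = lim_{s→0} s·G(s) = 30·12·20 / (6·11·17) = 1200/187.
e_ss = 3/K_v = 3/(1200/187) = 0.4675.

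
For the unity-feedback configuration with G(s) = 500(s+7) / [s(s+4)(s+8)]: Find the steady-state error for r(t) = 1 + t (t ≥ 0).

8/875

G(s) has one factor of s in the denominator, so the system is type 1. Treating each term separately:
  • 1: tracked with zero error.
  • t: e_ss = 1/K_v with K_v=109.375 → 8/875.
Total e_ss = 8/875.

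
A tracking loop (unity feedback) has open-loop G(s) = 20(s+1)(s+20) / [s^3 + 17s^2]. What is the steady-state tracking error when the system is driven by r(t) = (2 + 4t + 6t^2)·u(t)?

Lowest-order denominator term is 17s^2, so the open loop has 2 poles at the origin → type 2 system. Taking each input component in turn:
  • 2: tracked with zero error.
  • 4t: tracked with zero error.
  • 6t^2: e_ss = 12/K_a with K_a=400/17 → 0.51.
Total e_ss = 0.51.

0.51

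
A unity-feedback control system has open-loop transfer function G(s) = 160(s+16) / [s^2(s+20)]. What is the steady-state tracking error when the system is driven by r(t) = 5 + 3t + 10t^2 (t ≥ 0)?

The open loop has two poles at the origin → type 2 system. By superposition:
  • 5: tracked with zero error.
  • 3t: tracked with zero error.
  • 10t^2: e_ss = 20/K_a with K_a=128 → 5/32.
Total e_ss = 5/32.

5/32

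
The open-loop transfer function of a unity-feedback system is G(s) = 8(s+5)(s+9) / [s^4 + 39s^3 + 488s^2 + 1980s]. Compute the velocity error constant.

2/11

Factoring s from the denominator leaves a polynomial with constant term 1980, so the system is type 1.
K_v = lim_{s→0} s·G(s) = 8·5·9 / 1980 = 2/11.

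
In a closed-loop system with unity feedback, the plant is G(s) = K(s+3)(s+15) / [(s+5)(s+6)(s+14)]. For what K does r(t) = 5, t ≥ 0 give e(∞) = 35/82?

100

No free integrators in G(s): this is a type 0 system.
K_p = lim_{s→0} G(s) = K·3·15 / (5·6·14) = (3/28)·K.
e_ss = 5/(1 + K_p) = 35/82 ⇒ 1 + (3/28)·K = 82/7 ⇒ K = 100.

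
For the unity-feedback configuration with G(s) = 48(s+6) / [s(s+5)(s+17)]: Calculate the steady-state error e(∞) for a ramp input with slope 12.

85/24

One free integrator in G(s): this is a type 1 system.
K_v = lim_{s→0} s·G(s) = 48·6 / (5·17) = 288/85.
e_ss = 12/K_v = 12/(288/85) = 85/24.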